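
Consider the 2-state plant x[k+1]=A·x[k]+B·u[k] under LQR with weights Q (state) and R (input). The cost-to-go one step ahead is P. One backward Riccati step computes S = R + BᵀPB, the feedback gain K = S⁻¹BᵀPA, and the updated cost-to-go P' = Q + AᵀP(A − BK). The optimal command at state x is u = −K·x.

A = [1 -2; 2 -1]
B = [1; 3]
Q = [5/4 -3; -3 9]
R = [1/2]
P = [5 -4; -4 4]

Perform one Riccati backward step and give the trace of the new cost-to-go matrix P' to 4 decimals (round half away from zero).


16.5643

BᵀP = [-7.0000 8.0000]
S = R + BᵀPB = [1/2] + [17.0000] = [17.5000]
BᵀPA = [9.0000 6.0000]
K = S⁻¹·BᵀPA = [0.5143 0.3429]
A−BK = [0.4857 -2.3429; 0.4571 -2.0286]
AᵀP(A−BK) = [0.3714 -1.0857; -1.0857 5.9429]
P' = Q + AᵀP(A−BK) = [1.6214 -4.0857; -4.0857 14.9429]
tr(P') = 16.5643


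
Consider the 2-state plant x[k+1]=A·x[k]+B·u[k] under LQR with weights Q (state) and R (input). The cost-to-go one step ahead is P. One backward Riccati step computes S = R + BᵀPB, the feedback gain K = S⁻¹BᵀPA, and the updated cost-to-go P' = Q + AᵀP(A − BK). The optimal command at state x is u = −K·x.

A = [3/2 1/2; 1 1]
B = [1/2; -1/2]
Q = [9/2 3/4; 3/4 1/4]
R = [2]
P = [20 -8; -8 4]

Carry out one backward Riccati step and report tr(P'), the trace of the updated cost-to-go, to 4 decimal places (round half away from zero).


11.9167

BᵀP = [14.0000 -6.0000]
S = R + BᵀPB = [2] + [10.0000] = [12.0000]
BᵀPA = [15.0000 1.0000]
K = S⁻¹·BᵀPA = [1.2500 0.0833]
A−BK = [0.8750 0.4583; 1.6250 1.0417]
AᵀP(A−BK) = [6.2500 1.7500; 1.7500 0.9167]
P' = Q + AᵀP(A−BK) = [10.7500 2.5000; 2.5000 1.1667]
tr(P') = 11.9167


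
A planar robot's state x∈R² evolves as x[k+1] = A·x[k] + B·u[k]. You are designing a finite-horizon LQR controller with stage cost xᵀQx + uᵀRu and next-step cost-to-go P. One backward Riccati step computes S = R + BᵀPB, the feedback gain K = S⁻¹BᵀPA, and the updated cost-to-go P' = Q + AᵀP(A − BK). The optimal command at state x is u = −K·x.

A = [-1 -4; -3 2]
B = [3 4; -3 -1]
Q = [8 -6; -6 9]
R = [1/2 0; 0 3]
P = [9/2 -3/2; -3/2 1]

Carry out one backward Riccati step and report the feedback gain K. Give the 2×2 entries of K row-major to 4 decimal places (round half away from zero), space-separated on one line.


BᵀP = [18.0000 -7.5000; 19.5000 -7.0000]
S = R + BᵀPB = [1/2 0; 0 3] + [76.5000 79.5000; 79.5000 85.0000] = [77.0000 79.5000; 79.5000 88.0000]
BᵀPA = [4.5000 -87.0000; 1.5000 -92.0000]
K = S⁻¹·BᵀPA = [0.6072 -0.7504; -0.5315 -0.3675]
A−BK = [-0.6956 -0.2787; -1.7098 -0.6188]
AᵀP(A−BK) = [2.5647 0.9281; 0.9281 0.9018]
P' = Q + AᵀP(A−BK) = [10.5647 -5.0719; -5.0719 9.9018]
tr(P') = 20.4665

0.6072 -0.7504 -0.5315 -0.3675


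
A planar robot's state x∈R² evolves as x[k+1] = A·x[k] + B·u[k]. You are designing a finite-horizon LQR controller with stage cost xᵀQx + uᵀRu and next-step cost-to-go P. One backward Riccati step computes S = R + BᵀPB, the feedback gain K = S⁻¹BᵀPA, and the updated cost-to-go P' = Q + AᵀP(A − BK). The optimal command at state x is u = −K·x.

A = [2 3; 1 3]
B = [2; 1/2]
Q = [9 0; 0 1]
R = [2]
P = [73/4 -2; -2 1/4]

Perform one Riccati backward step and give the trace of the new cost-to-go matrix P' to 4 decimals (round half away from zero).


15.6774

BᵀP = [35.5000 -3.8750]
S = R + BᵀPB = [2] + [69.0625] = [71.0625]
BᵀPA = [67.1250 94.8750]
K = S⁻¹·BᵀPA = [0.9446 1.3351]
A−BK = [0.1108 0.3298; 0.5277 2.3325]
AᵀP(A−BK) = [1.8443 2.6319; 2.6319 3.8331]
P' = Q + AᵀP(A−BK) = [10.8443 2.6319; 2.6319 4.8331]
tr(P') = 15.6774


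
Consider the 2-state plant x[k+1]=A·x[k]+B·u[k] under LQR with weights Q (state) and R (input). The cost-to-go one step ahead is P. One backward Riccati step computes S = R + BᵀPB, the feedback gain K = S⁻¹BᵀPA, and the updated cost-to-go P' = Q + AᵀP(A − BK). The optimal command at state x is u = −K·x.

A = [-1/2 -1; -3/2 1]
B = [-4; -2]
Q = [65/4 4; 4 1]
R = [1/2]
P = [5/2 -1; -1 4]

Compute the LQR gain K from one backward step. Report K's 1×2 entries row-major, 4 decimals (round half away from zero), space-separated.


BᵀP = [-8.0000 -4.0000]
S = R + BᵀPB = [1/2] + [40.0000] = [40.5000]
BᵀPA = [10.0000 4.0000]
K = S⁻¹·BᵀPA = [0.2469 0.0988]
A−BK = [0.4877 -0.6049; -1.0062 1.1975]
AᵀP(A−BK) = [5.6559 -6.7377; -6.7377 8.1049]
P' = Q + AᵀP(A−BK) = [21.9059 -2.7377; -2.7377 9.1049]
tr(P') = 31.0108

0.2469 0.0988


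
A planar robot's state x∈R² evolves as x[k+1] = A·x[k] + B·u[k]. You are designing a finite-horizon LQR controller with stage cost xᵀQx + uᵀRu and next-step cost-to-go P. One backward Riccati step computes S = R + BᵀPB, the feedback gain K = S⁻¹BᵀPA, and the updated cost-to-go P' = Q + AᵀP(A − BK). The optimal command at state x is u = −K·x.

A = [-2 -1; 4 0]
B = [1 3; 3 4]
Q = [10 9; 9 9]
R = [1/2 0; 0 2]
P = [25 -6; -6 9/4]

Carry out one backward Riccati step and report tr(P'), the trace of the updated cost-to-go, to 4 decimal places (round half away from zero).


34.2050

BᵀP = [7.0000 0.7500; 51.0000 -9.0000]
S = R + BᵀPB = [1/2 0; 0 2] + [9.2500 24.0000; 24.0000 117.0000] = [9.7500 24.0000; 24.0000 119.0000]
BᵀPA = [-11.0000 -7.0000; -138.0000 -51.0000]
K = S⁻¹·BᵀPA = [3.4283 0.6692; -1.8511 -0.5635]
A−BK = [0.1249 0.0214; 1.1194 0.2465]
AᵀP(A−BK) = [14.2610 3.5926; 3.5926 0.9439]
P' = Q + AᵀP(A−BK) = [24.2610 12.5926; 12.5926 9.9439]
tr(P') = 34.2050


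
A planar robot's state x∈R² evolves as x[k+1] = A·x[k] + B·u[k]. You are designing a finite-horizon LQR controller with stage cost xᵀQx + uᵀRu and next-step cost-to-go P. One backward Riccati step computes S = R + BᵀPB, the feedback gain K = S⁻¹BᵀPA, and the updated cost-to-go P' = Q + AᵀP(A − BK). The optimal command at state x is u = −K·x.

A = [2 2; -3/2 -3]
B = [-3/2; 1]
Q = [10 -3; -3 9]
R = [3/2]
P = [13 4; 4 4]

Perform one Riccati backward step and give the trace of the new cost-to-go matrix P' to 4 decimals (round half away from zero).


34.0659

BᵀP = [-15.5000 -2.0000]
S = R + BᵀPB = [3/2] + [21.2500] = [22.7500]
BᵀPA = [-28.0000 -25.0000]
K = S⁻¹·BᵀPA = [-1.2308 -1.0989]
A−BK = [0.1538 0.3516; -0.2692 -1.9011]
AᵀP(A−BK) = [2.5385 3.2308; 3.2308 12.5275]
P' = Q + AᵀP(A−BK) = [12.5385 0.2308; 0.2308 21.5275]
tr(P') = 34.0659


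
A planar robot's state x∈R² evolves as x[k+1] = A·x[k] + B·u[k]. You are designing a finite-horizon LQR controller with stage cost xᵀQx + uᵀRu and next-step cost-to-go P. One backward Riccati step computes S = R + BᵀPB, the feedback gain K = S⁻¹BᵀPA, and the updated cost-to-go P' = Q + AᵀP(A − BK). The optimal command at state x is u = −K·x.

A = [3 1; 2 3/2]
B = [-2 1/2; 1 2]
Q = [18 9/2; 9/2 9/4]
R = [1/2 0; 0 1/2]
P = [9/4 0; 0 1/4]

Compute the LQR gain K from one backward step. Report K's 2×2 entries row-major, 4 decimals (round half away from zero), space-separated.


BᵀP = [-4.5000 0.2500; 1.1250 0.5000]
S = R + BᵀPB = [1/2 0; 0 1/2] + [9.2500 -1.7500; -1.7500 1.5625] = [9.7500 -1.7500; -1.7500 2.0625]
BᵀPA = [-13.0000 -4.1250; 4.3750 1.8750]
K = S⁻¹·BᵀPA = [-1.1237 -0.3066; 1.1677 0.6489]
A−BK = [0.1687 0.0623; 0.7883 0.5087]
AᵀP(A−BK) = [1.5325 0.6751; 0.6751 0.3310]
P' = Q + AᵀP(A−BK) = [19.5325 5.1751; 5.1751 2.5810]
tr(P') = 22.1135

-1.1237 -0.3066 1.1677 0.6489


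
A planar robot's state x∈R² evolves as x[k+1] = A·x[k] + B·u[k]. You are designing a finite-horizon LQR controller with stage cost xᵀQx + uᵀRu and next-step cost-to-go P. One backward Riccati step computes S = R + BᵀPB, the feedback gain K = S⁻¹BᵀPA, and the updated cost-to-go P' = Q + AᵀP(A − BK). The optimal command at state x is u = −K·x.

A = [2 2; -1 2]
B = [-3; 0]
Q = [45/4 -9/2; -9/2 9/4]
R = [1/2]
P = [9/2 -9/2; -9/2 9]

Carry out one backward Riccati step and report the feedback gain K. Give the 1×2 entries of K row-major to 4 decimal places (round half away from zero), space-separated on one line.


BᵀP = [-13.5000 13.5000]
S = R + BᵀPB = [1/2] + [40.5000] = [41.0000]
BᵀPA = [-40.5000 0.0000]
K = S⁻¹·BᵀPA = [-0.9878 0.0000]
A−BK = [-0.9634 2.0000; -1.0000 2.0000]
AᵀP(A−BK) = [4.9939 -9.0000; -9.0000 18.0000]
P' = Q + AᵀP(A−BK) = [16.2439 -13.5000; -13.5000 20.2500]
tr(P') = 36.4939

-0.9878 0.0000


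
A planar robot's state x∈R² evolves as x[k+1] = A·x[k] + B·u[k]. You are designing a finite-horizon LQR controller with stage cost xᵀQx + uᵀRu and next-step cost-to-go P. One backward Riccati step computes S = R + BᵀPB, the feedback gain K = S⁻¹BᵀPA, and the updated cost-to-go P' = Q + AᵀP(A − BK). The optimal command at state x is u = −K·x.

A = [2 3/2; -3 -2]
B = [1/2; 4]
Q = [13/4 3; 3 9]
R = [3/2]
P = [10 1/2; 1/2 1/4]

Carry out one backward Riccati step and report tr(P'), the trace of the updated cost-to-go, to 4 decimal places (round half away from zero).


52.0938

BᵀP = [7.0000 1.2500]
S = R + BᵀPB = [3/2] + [8.5000] = [10.0000]
BᵀPA = [10.2500 8.0000]
K = S⁻¹·BᵀPA = [1.0250 0.8000]
A−BK = [1.4875 1.1000; -7.1000 -5.2000]
AᵀP(A−BK) = [25.7438 19.0500; 19.0500 14.1000]
P' = Q + AᵀP(A−BK) = [28.9938 22.0500; 22.0500 23.1000]
tr(P') = 52.0938


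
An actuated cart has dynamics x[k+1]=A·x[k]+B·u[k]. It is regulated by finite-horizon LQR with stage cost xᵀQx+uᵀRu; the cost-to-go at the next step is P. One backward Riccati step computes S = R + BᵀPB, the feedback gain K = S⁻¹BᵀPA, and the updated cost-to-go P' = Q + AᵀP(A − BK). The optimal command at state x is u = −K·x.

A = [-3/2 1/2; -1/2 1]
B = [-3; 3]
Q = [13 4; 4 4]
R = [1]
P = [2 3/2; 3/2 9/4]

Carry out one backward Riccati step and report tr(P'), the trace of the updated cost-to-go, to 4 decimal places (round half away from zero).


BᵀP = [-1.5000 2.2500]
S = R + BᵀPB = [1] + [11.2500] = [12.2500]
BᵀPA = [1.1250 1.5000]
K = S⁻¹·BᵀPA = [0.0918 0.1224]
A−BK = [-1.2245 0.8673; -0.7755 0.6327]
AᵀP(A−BK) = [7.2092 -5.3878; -5.3878 4.0663]
P' = Q + AᵀP(A−BK) = [20.2092 -1.3878; -1.3878 8.0663]
tr(P') = 28.2755

28.2755


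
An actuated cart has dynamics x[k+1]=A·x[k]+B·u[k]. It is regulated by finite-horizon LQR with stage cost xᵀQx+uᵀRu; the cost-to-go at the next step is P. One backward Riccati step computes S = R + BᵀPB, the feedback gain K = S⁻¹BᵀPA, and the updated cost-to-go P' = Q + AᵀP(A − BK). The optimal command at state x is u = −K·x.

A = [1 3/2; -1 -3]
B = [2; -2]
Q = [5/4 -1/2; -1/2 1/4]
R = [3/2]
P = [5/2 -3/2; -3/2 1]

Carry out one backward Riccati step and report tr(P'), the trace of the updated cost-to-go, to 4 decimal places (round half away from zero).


BᵀP = [8.0000 -5.0000]
S = R + BᵀPB = [3/2] + [26.0000] = [27.5000]
BᵀPA = [13.0000 27.0000]
K = S⁻¹·BᵀPA = [0.4727 0.9818]
A−BK = [0.0545 -0.4636; -0.0545 -1.0364]
AᵀP(A−BK) = [0.3545 0.7364; 0.7364 1.6159]
P' = Q + AᵀP(A−BK) = [1.6045 0.2364; 0.2364 1.8659]
tr(P') = 3.4705

3.4705


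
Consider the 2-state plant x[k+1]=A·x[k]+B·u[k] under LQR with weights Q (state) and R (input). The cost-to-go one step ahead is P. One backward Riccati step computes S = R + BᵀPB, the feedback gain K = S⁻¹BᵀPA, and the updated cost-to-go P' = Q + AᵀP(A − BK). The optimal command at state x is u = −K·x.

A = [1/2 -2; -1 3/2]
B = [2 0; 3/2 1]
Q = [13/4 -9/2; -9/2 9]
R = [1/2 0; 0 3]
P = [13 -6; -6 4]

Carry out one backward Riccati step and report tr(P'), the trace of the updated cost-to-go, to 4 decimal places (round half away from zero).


28.3228

BᵀP = [17.0000 -6.0000; -6.0000 4.0000]
S = R + BᵀPB = [1/2 0; 0 3] + [25.0000 -6.0000; -6.0000 4.0000] = [25.5000 -6.0000; -6.0000 7.0000]
BᵀPA = [14.5000 -43.0000; -7.0000 18.0000]
K = S⁻¹·BᵀPA = [0.4175 -1.3544; -0.6421 1.4105]
A−BK = [-0.3351 0.7088; -0.9842 2.1211]
AᵀP(A−BK) = [2.7009 -5.9877; -5.9877 13.3719]
P' = Q + AᵀP(A−BK) = [5.9509 -10.4877; -10.4877 22.3719]
tr(P') = 28.3228


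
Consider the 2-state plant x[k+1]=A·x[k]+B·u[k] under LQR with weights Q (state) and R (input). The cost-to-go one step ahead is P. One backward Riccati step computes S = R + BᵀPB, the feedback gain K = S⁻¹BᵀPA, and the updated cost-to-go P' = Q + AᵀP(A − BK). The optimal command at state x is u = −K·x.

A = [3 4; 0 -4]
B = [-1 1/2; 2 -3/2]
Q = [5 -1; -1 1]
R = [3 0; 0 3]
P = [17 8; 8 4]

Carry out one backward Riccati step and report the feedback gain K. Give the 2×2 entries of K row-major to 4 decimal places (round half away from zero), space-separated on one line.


-1.0746 -1.1940 -2.5970 -1.5522

BᵀP = [-1.0000 0.0000; -3.5000 -2.0000]
S = R + BᵀPB = [3 0; 0 3] + [1.0000 -0.5000; -0.5000 1.2500] = [4.0000 -0.5000; -0.5000 4.2500]
BᵀPA = [-3.0000 -4.0000; -10.5000 -6.0000]
K = S⁻¹·BᵀPA = [-1.0746 -1.1940; -2.5970 -1.5522]
A−BK = [3.2239 3.5821; -1.7463 -3.9403]
AᵀP(A−BK) = [122.5075 88.1194; 88.1194 65.9104]
P' = Q + AᵀP(A−BK) = [127.5075 87.1194; 87.1194 66.9104]
tr(P') = 194.4179


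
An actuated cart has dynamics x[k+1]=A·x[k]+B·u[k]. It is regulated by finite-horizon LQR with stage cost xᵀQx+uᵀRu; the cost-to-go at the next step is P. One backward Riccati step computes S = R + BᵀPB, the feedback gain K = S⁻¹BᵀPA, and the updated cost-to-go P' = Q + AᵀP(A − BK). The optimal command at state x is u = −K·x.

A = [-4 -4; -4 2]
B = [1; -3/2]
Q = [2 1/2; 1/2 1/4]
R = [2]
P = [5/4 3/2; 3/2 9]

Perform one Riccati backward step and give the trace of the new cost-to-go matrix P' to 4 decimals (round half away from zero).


BᵀP = [-1.0000 -12.0000]
S = R + BᵀPB = [2] + [17.0000] = [19.0000]
BᵀPA = [52.0000 -20.0000]
K = S⁻¹·BᵀPA = [2.7368 -1.0526]
A−BK = [-6.7368 -2.9474; 0.1053 0.4211]
AᵀP(A−BK) = [69.6842 14.7368; 14.7368 10.9474]
P' = Q + AᵀP(A−BK) = [71.6842 15.2368; 15.2368 11.1974]
tr(P') = 82.8816

82.8816


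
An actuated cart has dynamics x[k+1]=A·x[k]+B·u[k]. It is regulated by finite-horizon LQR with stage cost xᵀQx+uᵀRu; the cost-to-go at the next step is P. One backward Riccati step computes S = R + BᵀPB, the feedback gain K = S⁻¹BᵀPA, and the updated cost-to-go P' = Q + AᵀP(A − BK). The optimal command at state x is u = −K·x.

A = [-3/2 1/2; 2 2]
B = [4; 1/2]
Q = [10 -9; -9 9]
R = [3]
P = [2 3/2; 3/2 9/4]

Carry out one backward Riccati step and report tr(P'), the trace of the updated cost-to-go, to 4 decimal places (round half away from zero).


27.6233

BᵀP = [8.7500 7.1250]
S = R + BᵀPB = [3] + [38.5625] = [41.5625]
BᵀPA = [1.1250 18.6250]
K = S⁻¹·BᵀPA = [0.0271 0.4481]
A−BK = [-1.6083 -1.2925; 1.9865 1.7759]
AᵀP(A−BK) = [4.4695 3.9959; 3.9959 4.1538]
P' = Q + AᵀP(A−BK) = [14.4695 -5.0041; -5.0041 13.1538]
tr(P') = 27.6233


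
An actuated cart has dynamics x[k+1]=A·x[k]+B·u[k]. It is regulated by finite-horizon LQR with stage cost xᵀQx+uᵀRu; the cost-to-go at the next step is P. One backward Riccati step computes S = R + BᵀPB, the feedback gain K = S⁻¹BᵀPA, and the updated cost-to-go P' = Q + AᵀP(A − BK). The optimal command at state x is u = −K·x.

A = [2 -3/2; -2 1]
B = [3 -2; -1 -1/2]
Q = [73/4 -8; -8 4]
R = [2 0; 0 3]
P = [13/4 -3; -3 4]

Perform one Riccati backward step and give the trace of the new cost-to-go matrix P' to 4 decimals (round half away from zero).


26.3407

BᵀP = [12.7500 -13.0000; -5.0000 4.0000]
S = R + BᵀPB = [2 0; 0 3] + [51.2500 -19.0000; -19.0000 8.0000] = [53.2500 -19.0000; -19.0000 11.0000]
BᵀPA = [51.5000 -32.1250; -18.0000 11.5000]
K = S⁻¹·BᵀPA = [0.9989 -0.6001; 0.0890 0.0089]
A−BK = [-0.8187 0.3181; -0.9566 0.4043]
AᵀP(A−BK) = [3.1591 -1.6841; -1.6841 0.9316]
P' = Q + AᵀP(A−BK) = [21.4091 -9.6841; -9.6841 4.9316]
tr(P') = 26.3407


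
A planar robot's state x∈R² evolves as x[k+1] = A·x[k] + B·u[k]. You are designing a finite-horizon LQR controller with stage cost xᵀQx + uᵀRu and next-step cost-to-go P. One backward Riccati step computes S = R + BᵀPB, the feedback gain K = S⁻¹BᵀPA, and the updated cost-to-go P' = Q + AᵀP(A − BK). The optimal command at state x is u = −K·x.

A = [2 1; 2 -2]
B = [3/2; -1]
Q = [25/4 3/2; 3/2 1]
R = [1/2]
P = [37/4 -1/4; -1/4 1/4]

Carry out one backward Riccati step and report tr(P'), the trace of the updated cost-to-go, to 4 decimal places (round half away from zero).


BᵀP = [14.1250 -0.6250]
S = R + BᵀPB = [1/2] + [21.8125] = [22.3125]
BᵀPA = [27.0000 15.3750]
K = S⁻¹·BᵀPA = [1.2101 0.6891]
A−BK = [0.1849 -0.0336; 3.2101 -1.3109]
AᵀP(A−BK) = [3.3277 -0.6050; -0.6050 0.6555]
P' = Q + AᵀP(A−BK) = [9.5777 0.8950; 0.8950 1.6555]
tr(P') = 11.2332

11.2332


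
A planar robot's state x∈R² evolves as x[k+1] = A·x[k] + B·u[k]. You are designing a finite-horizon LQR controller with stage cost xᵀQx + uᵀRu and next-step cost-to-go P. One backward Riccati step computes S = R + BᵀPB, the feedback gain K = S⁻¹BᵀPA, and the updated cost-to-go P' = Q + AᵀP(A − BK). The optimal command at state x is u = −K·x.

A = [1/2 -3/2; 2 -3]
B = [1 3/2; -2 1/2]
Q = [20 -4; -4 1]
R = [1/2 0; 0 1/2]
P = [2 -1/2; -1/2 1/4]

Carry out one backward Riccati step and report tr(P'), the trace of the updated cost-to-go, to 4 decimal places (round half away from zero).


BᵀP = [3.0000 -1.0000; 2.7500 -0.6250]
S = R + BᵀPB = [1/2 0; 0 1/2] + [5.0000 4.0000; 4.0000 3.8125] = [5.5000 4.0000; 4.0000 4.3125]
BᵀPA = [-0.5000 -1.5000; 0.1250 -2.2500]
K = S⁻¹·BᵀPA = [-0.3441 0.3279; 0.3482 -0.8259]
A−BK = [0.3219 -0.5891; 1.1377 -1.9312]
AᵀP(A−BK) = [0.2844 -0.4828; -0.4828 0.8836]
P' = Q + AᵀP(A−BK) = [20.2844 -4.4828; -4.4828 1.8836]
tr(P') = 22.1680

22.1680


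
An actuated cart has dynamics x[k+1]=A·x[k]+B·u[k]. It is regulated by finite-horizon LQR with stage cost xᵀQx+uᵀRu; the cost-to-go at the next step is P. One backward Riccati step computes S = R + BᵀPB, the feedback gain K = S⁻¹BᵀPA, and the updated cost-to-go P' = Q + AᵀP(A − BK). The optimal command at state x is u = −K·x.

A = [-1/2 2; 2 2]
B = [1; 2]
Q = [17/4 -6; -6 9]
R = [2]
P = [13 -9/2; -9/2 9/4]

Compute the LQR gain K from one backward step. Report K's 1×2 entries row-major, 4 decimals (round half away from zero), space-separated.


-0.3333 1.3333

BᵀP = [4.0000 0.0000]
S = R + BᵀPB = [2] + [4.0000] = [6.0000]
BᵀPA = [-2.0000 8.0000]
K = S⁻¹·BᵀPA = [-0.3333 1.3333]
A−BK = [-0.1667 0.6667; 2.6667 -0.6667]
AᵀP(A−BK) = [20.5833 -14.8333; -14.8333 14.3333]
P' = Q + AᵀP(A−BK) = [24.8333 -20.8333; -20.8333 23.3333]
tr(P') = 48.1667


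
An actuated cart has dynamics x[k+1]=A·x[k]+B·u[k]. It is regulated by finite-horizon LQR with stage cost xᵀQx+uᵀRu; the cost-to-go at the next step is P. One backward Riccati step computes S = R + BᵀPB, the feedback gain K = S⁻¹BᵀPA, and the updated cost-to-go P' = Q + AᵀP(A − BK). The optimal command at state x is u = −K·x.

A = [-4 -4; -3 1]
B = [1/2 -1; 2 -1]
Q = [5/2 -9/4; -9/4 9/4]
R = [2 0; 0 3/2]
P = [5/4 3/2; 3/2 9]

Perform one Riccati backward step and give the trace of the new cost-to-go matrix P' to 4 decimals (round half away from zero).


BᵀP = [3.6250 18.7500; -2.7500 -10.5000]
S = R + BᵀPB = [2 0; 0 3/2] + [39.3125 -22.3750; -22.3750 13.2500] = [41.3125 -22.3750; -22.3750 14.7500]
BᵀPA = [-70.7500 4.2500; 42.5000 0.5000]
K = S⁻¹·BᵀPA = [-0.8520 0.6795; 1.5890 1.0647]
A−BK = [-1.9851 -3.2751; 0.2929 0.7057]
AᵀP(A−BK) = [9.1923 7.8264; 7.8264 13.5798]
P' = Q + AᵀP(A−BK) = [11.6923 5.5764; 5.5764 15.8298]
tr(P') = 27.5221

27.5221


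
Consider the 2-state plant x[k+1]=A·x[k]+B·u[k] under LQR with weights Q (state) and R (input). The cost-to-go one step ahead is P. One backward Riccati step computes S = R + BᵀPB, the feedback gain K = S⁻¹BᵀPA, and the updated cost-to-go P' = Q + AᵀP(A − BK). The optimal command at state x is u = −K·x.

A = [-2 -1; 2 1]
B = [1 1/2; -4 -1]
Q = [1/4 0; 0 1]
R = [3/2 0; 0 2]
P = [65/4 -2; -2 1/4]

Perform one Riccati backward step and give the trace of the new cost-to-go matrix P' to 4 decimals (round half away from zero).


4.9338

BᵀP = [24.2500 -3.0000; 10.1250 -1.2500]
S = R + BᵀPB = [3/2 0; 0 2] + [36.2500 15.1250; 15.1250 6.3125] = [37.7500 15.1250; 15.1250 8.3125]
BᵀPA = [-54.5000 -27.2500; -22.7500 -11.3750]
K = S⁻¹·BᵀPA = [-1.2811 -0.6406; -0.4057 -0.2029]
A−BK = [-0.5160 -0.2580; -3.5303 -1.7652]
AᵀP(A−BK) = [2.9471 1.4735; 1.4735 0.7368]
P' = Q + AᵀP(A−BK) = [3.1971 1.4735; 1.4735 1.7368]
tr(P') = 4.9338


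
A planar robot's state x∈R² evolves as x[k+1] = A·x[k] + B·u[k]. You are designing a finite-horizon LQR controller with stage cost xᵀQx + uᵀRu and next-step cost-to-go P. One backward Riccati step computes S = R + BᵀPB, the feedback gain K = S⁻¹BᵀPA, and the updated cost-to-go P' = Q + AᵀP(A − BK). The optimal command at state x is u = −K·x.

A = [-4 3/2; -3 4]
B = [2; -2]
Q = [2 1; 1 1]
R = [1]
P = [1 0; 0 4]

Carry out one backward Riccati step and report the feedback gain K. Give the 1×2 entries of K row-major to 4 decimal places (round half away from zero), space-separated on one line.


BᵀP = [2.0000 -8.0000]
S = R + BᵀPB = [1] + [20.0000] = [21.0000]
BᵀPA = [16.0000 -29.0000]
K = S⁻¹·BᵀPA = [0.7619 -1.3810]
A−BK = [-5.5238 4.2619; -1.4762 1.2381]
AᵀP(A−BK) = [39.8095 -31.9048; -31.9048 26.2024]
P' = Q + AᵀP(A−BK) = [41.8095 -30.9048; -30.9048 27.2024]
tr(P') = 69.0119

0.7619 -1.3810


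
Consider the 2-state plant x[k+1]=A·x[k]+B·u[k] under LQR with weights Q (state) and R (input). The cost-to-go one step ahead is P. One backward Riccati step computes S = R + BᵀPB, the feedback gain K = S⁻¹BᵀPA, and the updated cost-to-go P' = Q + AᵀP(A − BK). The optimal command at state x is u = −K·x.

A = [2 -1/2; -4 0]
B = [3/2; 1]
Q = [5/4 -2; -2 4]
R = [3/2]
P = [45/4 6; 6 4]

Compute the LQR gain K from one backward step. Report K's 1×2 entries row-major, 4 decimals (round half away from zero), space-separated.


BᵀP = [22.8750 13.0000]
S = R + BᵀPB = [3/2] + [47.3125] = [48.8125]
BᵀPA = [-6.2500 -11.4375]
K = S⁻¹·BᵀPA = [-0.1280 -0.2343]
A−BK = [2.1921 -0.1485; -3.8720 0.2343]
AᵀP(A−BK) = [12.1997 -0.7145; -0.7145 0.1325]
P' = Q + AᵀP(A−BK) = [13.4497 -2.7145; -2.7145 4.1325]
tr(P') = 17.5823

-0.1280 -0.2343


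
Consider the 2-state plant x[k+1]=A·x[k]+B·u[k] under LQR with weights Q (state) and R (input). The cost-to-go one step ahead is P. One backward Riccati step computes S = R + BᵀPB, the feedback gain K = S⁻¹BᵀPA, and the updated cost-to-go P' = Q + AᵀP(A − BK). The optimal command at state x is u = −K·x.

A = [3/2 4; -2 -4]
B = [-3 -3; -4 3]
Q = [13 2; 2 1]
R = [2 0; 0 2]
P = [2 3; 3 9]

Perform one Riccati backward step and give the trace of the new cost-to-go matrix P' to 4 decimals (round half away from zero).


17.7860

BᵀP = [-18.0000 -45.0000; 3.0000 18.0000]
S = R + BᵀPB = [2 0; 0 2] + [234.0000 -81.0000; -81.0000 45.0000] = [236.0000 -81.0000; -81.0000 47.0000]
BᵀPA = [63.0000 108.0000; -31.5000 -60.0000]
K = S⁻¹·BᵀPA = [0.0904 0.0477; -0.5145 -1.1944]
A−BK = [0.2278 0.5597; -0.0951 -0.2260]
AᵀP(A−BK) = [0.6009 1.3719; 1.3719 3.1852]
P' = Q + AᵀP(A−BK) = [13.6009 3.3719; 3.3719 4.1852]
tr(P') = 17.7860


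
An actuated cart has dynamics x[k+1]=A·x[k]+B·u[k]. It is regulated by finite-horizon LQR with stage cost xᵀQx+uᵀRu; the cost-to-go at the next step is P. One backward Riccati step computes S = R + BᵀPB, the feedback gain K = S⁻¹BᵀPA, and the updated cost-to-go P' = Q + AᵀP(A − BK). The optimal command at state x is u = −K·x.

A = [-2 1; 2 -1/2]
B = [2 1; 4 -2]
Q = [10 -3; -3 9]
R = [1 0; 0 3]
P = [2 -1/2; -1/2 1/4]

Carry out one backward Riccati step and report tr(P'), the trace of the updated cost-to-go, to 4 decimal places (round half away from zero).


23.8611

BᵀP = [2.0000 0.0000; 3.0000 -1.0000]
S = R + BᵀPB = [1 0; 0 3] + [4.0000 2.0000; 2.0000 5.0000] = [5.0000 2.0000; 2.0000 8.0000]
BᵀPA = [-4.0000 2.0000; -8.0000 3.5000]
K = S⁻¹·BᵀPA = [-0.4444 0.2500; -0.8889 0.3750]
A−BK = [-0.2222 0.1250; 2.0000 -0.7500]
AᵀP(A−BK) = [4.1111 -1.7500; -1.7500 0.7500]
P' = Q + AᵀP(A−BK) = [14.1111 -4.7500; -4.7500 9.7500]
tr(P') = 23.8611


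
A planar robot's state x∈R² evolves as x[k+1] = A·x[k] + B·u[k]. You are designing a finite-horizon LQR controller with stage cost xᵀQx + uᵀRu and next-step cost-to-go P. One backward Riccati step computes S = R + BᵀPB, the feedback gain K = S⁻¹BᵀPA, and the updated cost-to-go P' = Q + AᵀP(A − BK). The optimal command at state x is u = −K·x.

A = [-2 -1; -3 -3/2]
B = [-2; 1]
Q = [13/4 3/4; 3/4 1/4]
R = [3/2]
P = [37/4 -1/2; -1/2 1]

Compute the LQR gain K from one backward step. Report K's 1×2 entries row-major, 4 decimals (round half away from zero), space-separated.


BᵀP = [-19.0000 2.0000]
S = R + BᵀPB = [3/2] + [40.0000] = [41.5000]
BᵀPA = [32.0000 16.0000]
K = S⁻¹·BᵀPA = [0.7711 0.3855]
A−BK = [-0.4578 -0.2289; -3.7711 -1.8855]
AᵀP(A−BK) = [15.3253 7.6627; 7.6627 3.8313]
P' = Q + AᵀP(A−BK) = [18.5753 8.4127; 8.4127 4.0813]
tr(P') = 22.6566

0.7711 0.3855


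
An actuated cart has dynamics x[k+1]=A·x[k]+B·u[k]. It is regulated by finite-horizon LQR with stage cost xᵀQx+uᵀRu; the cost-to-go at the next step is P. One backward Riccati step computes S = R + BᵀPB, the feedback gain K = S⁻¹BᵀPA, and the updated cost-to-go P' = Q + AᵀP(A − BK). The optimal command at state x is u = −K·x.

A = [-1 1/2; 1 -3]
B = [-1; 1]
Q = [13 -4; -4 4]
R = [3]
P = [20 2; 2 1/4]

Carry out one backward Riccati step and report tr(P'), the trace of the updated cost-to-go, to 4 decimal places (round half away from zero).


BᵀP = [-18.0000 -1.7500]
S = R + BᵀPB = [3] + [16.2500] = [19.2500]
BᵀPA = [16.2500 -3.7500]
K = S⁻¹·BᵀPA = [0.8442 -0.1948]
A−BK = [-0.1558 0.3052; 0.1558 -2.8052]
AᵀP(A−BK) = [2.5325 -0.5844; -0.5844 0.5195]
P' = Q + AᵀP(A−BK) = [15.5325 -4.5844; -4.5844 4.5195]
tr(P') = 20.0519

20.0519


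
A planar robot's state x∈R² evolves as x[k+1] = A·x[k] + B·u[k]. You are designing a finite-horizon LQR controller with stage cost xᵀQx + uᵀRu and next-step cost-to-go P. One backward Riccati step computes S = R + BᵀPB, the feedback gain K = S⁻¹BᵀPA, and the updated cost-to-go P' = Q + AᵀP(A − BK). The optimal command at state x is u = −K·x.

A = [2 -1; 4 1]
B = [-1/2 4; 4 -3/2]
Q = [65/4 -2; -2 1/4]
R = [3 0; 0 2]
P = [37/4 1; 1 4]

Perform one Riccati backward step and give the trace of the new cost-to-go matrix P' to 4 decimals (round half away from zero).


21.9280

BᵀP = [-0.6250 15.5000; 35.5000 -2.0000]
S = R + BᵀPB = [3 0; 0 2] + [62.3125 -25.7500; -25.7500 145.0000] = [65.3125 -25.7500; -25.7500 147.0000]
BᵀPA = [60.7500 16.1250; 63.0000 -37.5000]
K = S⁻¹·BᵀPA = [1.1806 0.1572; 0.6354 -0.2276]
A−BK = [0.0488 -0.0111; 0.2305 0.0300]
AᵀP(A−BK) = [5.2462 0.2890; 0.2890 0.1818]
P' = Q + AᵀP(A−BK) = [21.4962 -1.7110; -1.7110 0.4318]
tr(P') = 21.9280


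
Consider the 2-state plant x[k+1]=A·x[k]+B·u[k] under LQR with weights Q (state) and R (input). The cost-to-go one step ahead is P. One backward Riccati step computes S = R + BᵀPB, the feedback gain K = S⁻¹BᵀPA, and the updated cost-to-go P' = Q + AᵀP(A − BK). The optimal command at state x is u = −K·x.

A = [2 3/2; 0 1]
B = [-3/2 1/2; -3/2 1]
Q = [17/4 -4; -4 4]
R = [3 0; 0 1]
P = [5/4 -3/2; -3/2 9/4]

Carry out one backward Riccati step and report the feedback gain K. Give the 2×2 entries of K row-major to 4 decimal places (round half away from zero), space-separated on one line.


BᵀP = [0.3750 -1.1250; -0.8750 1.5000]
S = R + BᵀPB = [3 0; 0 1] + [1.1250 -0.9375; -0.9375 1.0625] = [4.1250 -0.9375; -0.9375 2.0625]
BᵀPA = [0.7500 -0.5625; -1.7500 0.1875]
K = S⁻¹·BᵀPA = [-0.0123 -0.1290; -0.8541 0.0323]
A−BK = [2.4086 1.2903; 0.8356 0.7742]
AᵀP(A−BK) = [3.5146 0.9032; 0.9032 0.4839]
P' = Q + AᵀP(A−BK) = [7.7646 -3.0968; -3.0968 4.4839]
tr(P') = 12.2485

-0.0123 -0.1290 -0.8541 0.0323


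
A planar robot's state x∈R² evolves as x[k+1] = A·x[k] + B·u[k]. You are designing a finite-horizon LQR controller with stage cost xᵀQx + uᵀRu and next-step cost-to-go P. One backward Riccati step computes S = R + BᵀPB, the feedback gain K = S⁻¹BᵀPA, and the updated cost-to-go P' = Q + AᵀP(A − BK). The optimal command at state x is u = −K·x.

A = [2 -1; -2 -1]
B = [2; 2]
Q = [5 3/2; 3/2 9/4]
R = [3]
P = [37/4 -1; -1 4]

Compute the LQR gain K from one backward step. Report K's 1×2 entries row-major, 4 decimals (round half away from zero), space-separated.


0.4375 -0.4688

BᵀP = [16.5000 6.0000]
S = R + BᵀPB = [3] + [45.0000] = [48.0000]
BᵀPA = [21.0000 -22.5000]
K = S⁻¹·BᵀPA = [0.4375 -0.4688]
A−BK = [1.1250 -0.0625; -2.8750 -0.0625]
AᵀP(A−BK) = [51.8125 -0.6563; -0.6563 0.7031]
P' = Q + AᵀP(A−BK) = [56.8125 0.8438; 0.8438 2.9531]
tr(P') = 59.7656


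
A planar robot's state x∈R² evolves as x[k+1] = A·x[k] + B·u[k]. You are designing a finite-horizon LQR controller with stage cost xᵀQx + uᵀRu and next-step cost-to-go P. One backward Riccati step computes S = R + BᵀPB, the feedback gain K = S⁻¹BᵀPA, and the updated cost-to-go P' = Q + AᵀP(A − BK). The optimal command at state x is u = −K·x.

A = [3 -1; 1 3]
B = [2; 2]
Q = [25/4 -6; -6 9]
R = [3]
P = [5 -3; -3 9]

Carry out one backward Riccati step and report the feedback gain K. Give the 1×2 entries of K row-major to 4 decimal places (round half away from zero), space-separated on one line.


BᵀP = [4.0000 12.0000]
S = R + BᵀPB = [3] + [32.0000] = [35.0000]
BᵀPA = [24.0000 32.0000]
K = S⁻¹·BᵀPA = [0.6857 0.9143]
A−BK = [1.6286 -2.8286; -0.3714 1.1714]
AᵀP(A−BK) = [19.5429 -33.9429; -33.9429 74.7429]
P' = Q + AᵀP(A−BK) = [25.7929 -39.9429; -39.9429 83.7429]
tr(P') = 109.5357

0.6857 0.9143


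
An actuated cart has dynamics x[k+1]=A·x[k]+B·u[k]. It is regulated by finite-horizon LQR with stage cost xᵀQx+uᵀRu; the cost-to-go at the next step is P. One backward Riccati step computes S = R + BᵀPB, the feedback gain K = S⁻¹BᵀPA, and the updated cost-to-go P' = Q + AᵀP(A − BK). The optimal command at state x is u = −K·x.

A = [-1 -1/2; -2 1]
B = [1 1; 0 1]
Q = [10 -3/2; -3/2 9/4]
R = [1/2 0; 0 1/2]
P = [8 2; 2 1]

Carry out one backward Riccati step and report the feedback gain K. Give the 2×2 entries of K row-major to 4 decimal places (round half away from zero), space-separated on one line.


-0.1356 -0.4746 -1.0847 0.2034

BᵀP = [8.0000 2.0000; 10.0000 3.0000]
S = R + BᵀPB = [1/2 0; 0 1/2] + [8.0000 10.0000; 10.0000 13.0000] = [8.5000 10.0000; 10.0000 13.5000]
BᵀPA = [-12.0000 -2.0000; -16.0000 -2.0000]
K = S⁻¹·BᵀPA = [-0.1356 -0.4746; -1.0847 0.2034]
A−BK = [0.2203 -0.2288; -0.9153 0.7966]
AᵀP(A−BK) = [1.0169 -0.4407; -0.4407 0.4576]
P' = Q + AᵀP(A−BK) = [11.0169 -1.9407; -1.9407 2.7076]
tr(P') = 13.7246


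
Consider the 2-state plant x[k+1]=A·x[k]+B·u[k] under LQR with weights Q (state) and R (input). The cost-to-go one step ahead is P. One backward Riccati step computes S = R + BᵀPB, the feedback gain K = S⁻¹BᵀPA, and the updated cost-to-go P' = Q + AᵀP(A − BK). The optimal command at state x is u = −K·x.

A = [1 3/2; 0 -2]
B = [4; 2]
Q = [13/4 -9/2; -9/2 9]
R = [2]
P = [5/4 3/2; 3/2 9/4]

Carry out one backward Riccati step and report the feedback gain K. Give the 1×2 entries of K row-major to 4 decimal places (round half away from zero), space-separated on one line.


0.1455 -0.1636

BᵀP = [8.0000 10.5000]
S = R + BᵀPB = [2] + [53.0000] = [55.0000]
BᵀPA = [8.0000 -9.0000]
K = S⁻¹·BᵀPA = [0.1455 -0.1636]
A−BK = [0.4182 2.1545; -0.2909 -1.6727]
AᵀP(A−BK) = [0.0864 0.1841; 0.1841 1.3398]
P' = Q + AᵀP(A−BK) = [3.3364 -4.3159; -4.3159 10.3398]
tr(P') = 13.6761


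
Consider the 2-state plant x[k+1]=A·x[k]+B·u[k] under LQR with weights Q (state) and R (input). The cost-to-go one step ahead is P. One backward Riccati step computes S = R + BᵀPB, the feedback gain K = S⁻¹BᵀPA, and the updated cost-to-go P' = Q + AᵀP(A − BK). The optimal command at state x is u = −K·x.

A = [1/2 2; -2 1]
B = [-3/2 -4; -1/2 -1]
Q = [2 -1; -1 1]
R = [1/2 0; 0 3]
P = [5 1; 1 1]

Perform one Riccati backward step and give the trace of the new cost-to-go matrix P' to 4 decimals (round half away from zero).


BᵀP = [-8.0000 -2.0000; -21.0000 -5.0000]
S = R + BᵀPB = [1/2 0; 0 3] + [13.0000 34.0000; 34.0000 89.0000] = [13.5000 34.0000; 34.0000 92.0000]
BᵀPA = [0.0000 -18.0000; -0.5000 -47.0000]
K = S⁻¹·BᵀPA = [0.1977 -0.6744; -0.0785 -0.2616]
A−BK = [0.4826 -0.0581; -1.9797 0.4012]
AᵀP(A−BK) = [3.2108 -0.6308; -0.6308 0.5640]
P' = Q + AᵀP(A−BK) = [5.2108 -1.6308; -1.6308 1.5640]
tr(P') = 6.7747

6.7747


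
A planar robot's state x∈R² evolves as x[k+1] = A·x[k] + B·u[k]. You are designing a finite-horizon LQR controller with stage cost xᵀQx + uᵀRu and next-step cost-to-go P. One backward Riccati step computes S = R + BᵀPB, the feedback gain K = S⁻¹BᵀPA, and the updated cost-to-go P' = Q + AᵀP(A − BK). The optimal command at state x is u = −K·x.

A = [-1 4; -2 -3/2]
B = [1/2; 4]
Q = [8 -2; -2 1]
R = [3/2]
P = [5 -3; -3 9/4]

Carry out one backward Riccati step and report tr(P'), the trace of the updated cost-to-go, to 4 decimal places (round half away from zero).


40.2564

BᵀP = [-9.5000 7.5000]
S = R + BᵀPB = [3/2] + [25.2500] = [26.7500]
BᵀPA = [-5.5000 -49.2500]
K = S⁻¹·BᵀPA = [-0.2056 -1.8411]
A−BK = [-0.8972 4.9206; -1.1776 5.8645]
AᵀP(A−BK) = [0.8692 -3.8762; -3.8762 30.3873]
P' = Q + AᵀP(A−BK) = [8.8692 -5.8762; -5.8762 31.3873]
tr(P') = 40.2564


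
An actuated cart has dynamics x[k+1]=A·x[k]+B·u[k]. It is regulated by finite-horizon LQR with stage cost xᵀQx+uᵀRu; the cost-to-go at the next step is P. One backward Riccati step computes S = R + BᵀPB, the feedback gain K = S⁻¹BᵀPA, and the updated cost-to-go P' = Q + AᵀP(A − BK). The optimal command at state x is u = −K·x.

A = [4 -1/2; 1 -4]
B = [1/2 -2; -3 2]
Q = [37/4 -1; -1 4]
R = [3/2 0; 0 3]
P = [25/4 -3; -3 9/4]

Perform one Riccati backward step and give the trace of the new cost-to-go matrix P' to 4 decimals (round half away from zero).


27.4230

BᵀP = [12.1250 -8.2500; -18.5000 10.5000]
S = R + BᵀPB = [3/2 0; 0 3] + [30.8125 -40.7500; -40.7500 58.0000] = [32.3125 -40.7500; -40.7500 61.0000]
BᵀPA = [40.2500 26.9375; -63.5000 -32.7500]
K = S⁻¹·BᵀPA = [-0.4263 0.9940; -1.3258 0.1271]
A−BK = [1.5616 -0.7428; 2.3726 -1.2723]
AᵀP(A−BK) = [11.2224 -3.9352; -3.9352 2.9506]
P' = Q + AᵀP(A−BK) = [20.4724 -4.9352; -4.9352 6.9506]
tr(P') = 27.4230


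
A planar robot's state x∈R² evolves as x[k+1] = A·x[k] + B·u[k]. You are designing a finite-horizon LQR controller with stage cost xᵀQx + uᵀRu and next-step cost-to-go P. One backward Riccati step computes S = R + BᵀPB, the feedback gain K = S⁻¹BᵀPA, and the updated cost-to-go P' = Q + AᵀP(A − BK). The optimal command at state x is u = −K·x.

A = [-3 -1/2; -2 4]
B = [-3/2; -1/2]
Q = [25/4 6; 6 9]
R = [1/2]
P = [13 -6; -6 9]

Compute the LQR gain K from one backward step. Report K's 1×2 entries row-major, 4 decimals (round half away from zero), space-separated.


BᵀP = [-16.5000 4.5000]
S = R + BᵀPB = [1/2] + [22.5000] = [23.0000]
BᵀPA = [40.5000 26.2500]
K = S⁻¹·BᵀPA = [1.7609 1.1413]
A−BK = [-0.3587 1.2120; -1.1196 4.5707]
AᵀP(A−BK) = [9.6848 -32.7228; -32.7228 141.2908]
P' = Q + AᵀP(A−BK) = [15.9348 -26.7228; -26.7228 150.2908]
tr(P') = 166.2255

1.7609 1.1413


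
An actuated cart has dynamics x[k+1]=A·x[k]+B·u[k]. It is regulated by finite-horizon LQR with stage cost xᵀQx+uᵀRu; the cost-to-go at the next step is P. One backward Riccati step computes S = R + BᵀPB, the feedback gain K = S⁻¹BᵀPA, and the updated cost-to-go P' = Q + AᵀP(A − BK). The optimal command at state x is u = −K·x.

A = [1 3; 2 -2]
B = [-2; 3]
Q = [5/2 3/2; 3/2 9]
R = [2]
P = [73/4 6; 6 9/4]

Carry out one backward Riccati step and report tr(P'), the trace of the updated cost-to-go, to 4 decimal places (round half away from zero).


BᵀP = [-18.5000 -5.2500]
S = R + BᵀPB = [2] + [21.2500] = [23.2500]
BᵀPA = [-29.0000 -45.0000]
K = S⁻¹·BᵀPA = [-1.2473 -1.9355]
A−BK = [-1.4946 -0.8710; 5.7419 3.8065]
AᵀP(A−BK) = [15.0780 13.6210; 13.6210 14.1532]
P' = Q + AᵀP(A−BK) = [17.5780 15.1210; 15.1210 23.1532]
tr(P') = 40.7312

40.7312


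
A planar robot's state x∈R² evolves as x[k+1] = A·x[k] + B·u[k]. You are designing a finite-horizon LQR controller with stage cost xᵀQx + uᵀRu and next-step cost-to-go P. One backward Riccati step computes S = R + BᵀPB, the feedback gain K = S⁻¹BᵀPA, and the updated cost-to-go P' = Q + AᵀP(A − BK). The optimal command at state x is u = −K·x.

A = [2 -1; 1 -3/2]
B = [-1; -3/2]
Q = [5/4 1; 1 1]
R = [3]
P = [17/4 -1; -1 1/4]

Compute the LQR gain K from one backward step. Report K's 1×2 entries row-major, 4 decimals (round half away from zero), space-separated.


BᵀP = [-2.7500 0.6250]
S = R + BᵀPB = [3] + [1.8125] = [4.8125]
BᵀPA = [-4.8750 1.8125]
K = S⁻¹·BᵀPA = [-1.0130 0.3766]
A−BK = [0.9870 -0.6234; -0.5195 -0.9351]
AᵀP(A−BK) = [8.3117 -3.0390; -3.0390 1.1299]
P' = Q + AᵀP(A−BK) = [9.5617 -2.0390; -2.0390 2.1299]
tr(P') = 11.6916

-1.0130 0.3766


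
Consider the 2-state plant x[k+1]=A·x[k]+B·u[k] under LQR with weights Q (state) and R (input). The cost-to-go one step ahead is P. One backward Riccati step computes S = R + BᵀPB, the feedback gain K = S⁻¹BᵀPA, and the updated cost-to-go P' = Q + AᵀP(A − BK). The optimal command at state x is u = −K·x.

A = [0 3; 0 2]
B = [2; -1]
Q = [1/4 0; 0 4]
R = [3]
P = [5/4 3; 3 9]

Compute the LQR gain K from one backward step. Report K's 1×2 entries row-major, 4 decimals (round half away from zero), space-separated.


0.0000 -1.5000

BᵀP = [-0.5000 -3.0000]
S = R + BᵀPB = [3] + [2.0000] = [5.0000]
BᵀPA = [0.0000 -7.5000]
K = S⁻¹·BᵀPA = [0.0000 -1.5000]
A−BK = [0.0000 6.0000; 0.0000 0.5000]
AᵀP(A−BK) = [0.0000 0.0000; 0.0000 72.0000]
P' = Q + AᵀP(A−BK) = [0.2500 0.0000; 0.0000 76.0000]
tr(P') = 76.2500


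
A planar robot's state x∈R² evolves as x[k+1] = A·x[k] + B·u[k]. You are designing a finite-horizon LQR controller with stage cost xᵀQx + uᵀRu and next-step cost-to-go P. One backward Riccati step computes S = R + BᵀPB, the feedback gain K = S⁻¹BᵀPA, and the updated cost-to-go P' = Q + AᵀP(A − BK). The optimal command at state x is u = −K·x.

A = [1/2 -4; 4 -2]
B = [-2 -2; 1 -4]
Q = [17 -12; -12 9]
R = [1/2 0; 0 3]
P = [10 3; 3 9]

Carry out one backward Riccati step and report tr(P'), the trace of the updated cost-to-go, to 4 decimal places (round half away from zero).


30.9232

BᵀP = [-17.0000 3.0000; -32.0000 -42.0000]
S = R + BᵀPB = [1/2 0; 0 3] + [37.0000 22.0000; 22.0000 232.0000] = [37.5000 22.0000; 22.0000 235.0000]
BᵀPA = [3.5000 62.0000; -184.0000 212.0000]
K = S⁻¹·BᵀPA = [0.5848 1.1894; -0.8377 0.7908]
A−BK = [-0.0059 -0.0396; 0.0643 -0.0263]
AᵀP(A−BK) = [2.3116 -1.6597; -1.6597 2.6115]
P' = Q + AᵀP(A−BK) = [19.3116 -13.6597; -13.6597 11.6115]
tr(P') = 30.9232


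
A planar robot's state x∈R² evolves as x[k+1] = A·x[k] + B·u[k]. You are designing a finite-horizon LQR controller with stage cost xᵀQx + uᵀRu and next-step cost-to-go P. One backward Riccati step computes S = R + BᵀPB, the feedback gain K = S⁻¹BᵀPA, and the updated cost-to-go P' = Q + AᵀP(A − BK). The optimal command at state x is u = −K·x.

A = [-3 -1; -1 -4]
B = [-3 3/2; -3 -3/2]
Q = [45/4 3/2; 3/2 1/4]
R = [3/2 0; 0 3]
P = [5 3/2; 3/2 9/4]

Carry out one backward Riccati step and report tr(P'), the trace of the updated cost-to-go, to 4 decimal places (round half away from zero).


16.2785

BᵀP = [-19.5000 -11.2500; 5.2500 -1.1250]
S = R + BᵀPB = [3/2 0; 0 3] + [92.2500 -12.3750; -12.3750 9.5625] = [93.7500 -12.3750; -12.3750 12.5625]
BᵀPA = [69.7500 64.5000; -14.6250 -0.7500]
K = S⁻¹·BᵀPA = [0.6786 0.7818; -0.4957 0.7104]
A−BK = [-0.2207 0.2797; 0.2921 -0.5891]
AᵀP(A−BK) = [1.6701 -0.6390; -0.6390 3.1084]
P' = Q + AᵀP(A−BK) = [12.9201 0.8610; 0.8610 3.3584]
tr(P') = 16.2785
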